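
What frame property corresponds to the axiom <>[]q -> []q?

the Euclidean property: forall x forall y forall z (Rxy & Rxz -> Ryz)

This is a form of the 5 axiom.
It corresponds to the Euclidean property: forall x forall y forall z (Rxy & Rxz -> Ryz).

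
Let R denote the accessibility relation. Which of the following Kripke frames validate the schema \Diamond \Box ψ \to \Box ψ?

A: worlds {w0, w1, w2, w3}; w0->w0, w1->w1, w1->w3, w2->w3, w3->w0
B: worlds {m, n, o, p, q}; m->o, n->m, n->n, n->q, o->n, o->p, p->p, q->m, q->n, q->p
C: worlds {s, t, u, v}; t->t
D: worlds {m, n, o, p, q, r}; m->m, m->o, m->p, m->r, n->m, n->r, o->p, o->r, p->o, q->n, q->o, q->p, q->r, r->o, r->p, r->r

C

Frame correspondent (Sahlqvist): \forall x \forall y \forall z (Rxy \wedge Rxz \to Ryz) — i.e. the Euclidean property.
A: fails — Rw1w3 and Rw1w1 but not Rw3w1.
B: fails — Rmo and Rmo but not Roo.
C: ✓.
D: fails — Rmr and Rmm but not Rrm.
Valid on: C.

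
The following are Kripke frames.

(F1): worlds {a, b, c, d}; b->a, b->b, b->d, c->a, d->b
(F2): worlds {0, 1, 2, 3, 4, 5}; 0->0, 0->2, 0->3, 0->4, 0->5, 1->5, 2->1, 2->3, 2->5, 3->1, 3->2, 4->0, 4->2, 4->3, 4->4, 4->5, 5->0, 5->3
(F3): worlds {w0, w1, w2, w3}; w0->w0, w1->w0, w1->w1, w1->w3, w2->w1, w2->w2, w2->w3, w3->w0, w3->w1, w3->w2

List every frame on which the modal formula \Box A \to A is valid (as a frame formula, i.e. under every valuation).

none

The schema corresponds to reflexivity: \forall x Rxx.
(F1): fails — world a does not see itself.
(F2): fails — world 1 does not see itself.
(F3): fails — world w3 does not see itself.
Valid on no frame.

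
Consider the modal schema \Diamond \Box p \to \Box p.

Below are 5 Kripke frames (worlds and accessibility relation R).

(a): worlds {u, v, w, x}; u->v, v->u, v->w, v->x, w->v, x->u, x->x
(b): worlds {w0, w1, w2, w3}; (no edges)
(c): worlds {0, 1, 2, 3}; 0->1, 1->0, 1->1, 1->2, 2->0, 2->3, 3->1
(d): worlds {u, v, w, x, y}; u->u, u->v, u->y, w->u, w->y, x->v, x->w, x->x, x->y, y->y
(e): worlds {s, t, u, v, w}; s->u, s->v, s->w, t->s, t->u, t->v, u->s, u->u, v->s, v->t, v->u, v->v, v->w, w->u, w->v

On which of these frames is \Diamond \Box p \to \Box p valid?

This is the axiom for the Euclidean property; its first-order frame correspondent is \forall x \forall y \forall z (Rxy \wedge Rxz \to Ryz).
(a): fails — Ruv and Ruv but not Rvv.
(b): ✓.
(c): fails — R10 and R10 but not R00.
(d): fails — Ruv and Ruv but not Rvv.
(e): fails — Rsw and Rsw but not Rww.

(b)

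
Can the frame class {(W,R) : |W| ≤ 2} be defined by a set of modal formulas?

Modal frame validity is preserved under disjoint unions.
Any modal formula valid on each of 3 disjoint one-world frames is valid on their disjoint union (validity is preserved under disjoint unions). Each one-world frame has |W|=1≤2, but the union has |W|=3.
So the class is not modally definable.

Not modally definable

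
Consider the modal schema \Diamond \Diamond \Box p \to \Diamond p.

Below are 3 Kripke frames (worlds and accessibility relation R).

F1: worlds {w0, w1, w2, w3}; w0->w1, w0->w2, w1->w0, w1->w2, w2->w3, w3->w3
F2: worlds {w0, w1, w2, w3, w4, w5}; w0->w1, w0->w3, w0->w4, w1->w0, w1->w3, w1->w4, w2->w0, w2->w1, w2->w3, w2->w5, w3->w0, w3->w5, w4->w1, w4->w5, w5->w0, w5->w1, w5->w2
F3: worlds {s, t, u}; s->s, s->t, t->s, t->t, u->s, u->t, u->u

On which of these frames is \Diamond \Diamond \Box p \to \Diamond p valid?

Frame correspondent (Sahlqvist): \forall x \forall y (x R^2 y \to \exists w (yRw \wedge xRw)) — i.e. a generalized confluence (Geach) condition.
F1: fails — w0R²w2 but no w with w2Rw and w0Rw.
F2: fails — w0R²w3 but no w with w3Rw and w0Rw.
F3: condition met.
Valid on: F3.

F3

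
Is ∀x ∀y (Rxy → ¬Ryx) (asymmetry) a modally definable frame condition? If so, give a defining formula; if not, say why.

Not modally definable

Any modally definable frame class is closed under surjective bounded morphisms.
The 5-cycle (worlds a,b,c,d,e with a→b→c→d→e→a) is asymmetric. Mapping every world to a single reflexive point • is a surjective bounded morphism, and the reflexive point is not asymmetric (R•• but asymmetry requires ¬R••).
So the class is not modally definable.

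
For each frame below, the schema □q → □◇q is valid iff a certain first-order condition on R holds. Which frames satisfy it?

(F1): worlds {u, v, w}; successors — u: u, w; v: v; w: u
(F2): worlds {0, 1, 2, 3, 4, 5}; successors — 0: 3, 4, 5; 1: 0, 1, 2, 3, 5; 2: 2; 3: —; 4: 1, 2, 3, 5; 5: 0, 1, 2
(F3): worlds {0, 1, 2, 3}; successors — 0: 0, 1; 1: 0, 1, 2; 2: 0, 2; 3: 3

Frame correspondent (Sahlqvist): ∀x ∀z (xRz → ∃w (xRw ∧ zRw)) — i.e. a generalized confluence (Geach) condition.
(F1): satisfies the condition.
(F2): fails — 0R3 but no w with 0Rw and 3Rw.
(F3): satisfies the condition.

(F1), (F3)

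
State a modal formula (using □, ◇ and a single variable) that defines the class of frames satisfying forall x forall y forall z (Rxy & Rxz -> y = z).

◇q → □q

The condition is partial functionality. The CD schema ◇q → □q defines it.
Suppose ◇q→□q is valid. Take Rxy, Rxz and set V(q)={y}. Then ◇q at x, so □q at x, so q at z, i.e. z=y.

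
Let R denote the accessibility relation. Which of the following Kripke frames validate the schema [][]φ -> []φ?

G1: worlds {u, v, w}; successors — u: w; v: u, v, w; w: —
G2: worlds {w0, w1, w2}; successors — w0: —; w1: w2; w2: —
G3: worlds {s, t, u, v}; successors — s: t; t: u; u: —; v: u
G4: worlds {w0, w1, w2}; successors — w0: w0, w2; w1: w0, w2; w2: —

The schema corresponds to density: forall x forall y (Rxy -> exists z (Rxz & Rzy)).
G1: fails — Ruw but no z with Ruz and Rzw.
G2: fails — Rw1w2 but no z with Rw1z and Rzw2.
G3: fails — Rtu but no z with Rtz and Rzu.
G4: holds.
Valid on: G4.

G4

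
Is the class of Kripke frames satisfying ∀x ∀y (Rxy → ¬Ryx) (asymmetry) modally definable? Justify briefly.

Not definable by any modal formula

If a class were modally definable it would be closed under surjective bounded morphisms (Goldblatt–Thomason).
The 3-cycle (worlds a,b,c with a→b→c→a) is asymmetric. Mapping every world to a single reflexive point • is a surjective bounded morphism, and the reflexive point is not asymmetric (R•• but asymmetry requires ¬R••).
Hence asymmetry is not modally definable.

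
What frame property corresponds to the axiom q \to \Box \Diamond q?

This schema is the B axiom.
It corresponds to symmetry: \forall x \forall y (Rxy \to Ryx).

symmetry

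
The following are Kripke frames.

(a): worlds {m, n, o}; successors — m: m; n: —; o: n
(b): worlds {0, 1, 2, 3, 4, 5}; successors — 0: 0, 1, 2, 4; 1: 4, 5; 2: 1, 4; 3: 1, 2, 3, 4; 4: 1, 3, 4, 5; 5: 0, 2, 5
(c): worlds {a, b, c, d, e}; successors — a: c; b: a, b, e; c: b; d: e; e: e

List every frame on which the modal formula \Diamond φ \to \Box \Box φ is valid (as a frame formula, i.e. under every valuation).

The schema corresponds to a generalized confluence (Geach) condition: \forall x \forall y \forall z ((xRy \wedge x R^2 z) \to \exists w (y = w \wedge z = w)).
(a): holds.
(b): fails — 0R0, 0R²1 but 0 ≠ 1.
(c): fails — aRc, aR²b but c ≠ b.
Valid on: (a).

(a)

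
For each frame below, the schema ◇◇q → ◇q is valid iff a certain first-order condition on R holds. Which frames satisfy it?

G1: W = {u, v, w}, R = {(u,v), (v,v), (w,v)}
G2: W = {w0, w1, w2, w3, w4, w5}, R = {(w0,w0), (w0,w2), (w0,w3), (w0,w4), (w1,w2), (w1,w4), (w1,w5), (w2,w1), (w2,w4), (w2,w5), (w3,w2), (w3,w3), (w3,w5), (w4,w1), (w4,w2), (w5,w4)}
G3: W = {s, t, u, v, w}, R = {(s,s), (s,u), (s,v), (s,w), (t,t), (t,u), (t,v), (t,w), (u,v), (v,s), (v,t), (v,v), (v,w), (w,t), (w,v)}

Frame correspondent (Sahlqvist): ∀x ∀y ∀z (Rxy ∧ Ryz → Rxz) — i.e. transitivity.
G1: ✓.
G2: fails — Rw1w2 and Rw2w1 but not Rw1w1.
G3: fails — Ruv and Rvw but not Ruw.

G1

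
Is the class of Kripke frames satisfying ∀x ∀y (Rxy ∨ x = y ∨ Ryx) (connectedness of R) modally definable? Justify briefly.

Not modally definable

Modal frame validity is preserved under disjoint unions.
Take 2 disjoint single-world reflexive frames: each is trivially connected, but their disjoint union has 2 worlds with no edge between distinct components, so it is not connected.
So the class is not modally definable.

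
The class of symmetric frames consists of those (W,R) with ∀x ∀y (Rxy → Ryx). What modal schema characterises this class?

The condition is symmetry. The B schema s → □◇s defines it.
Suppose s→□◇s is valid. Take Rxy and set V(s)={x}. Then s at x, so □◇s at x, so ◇s at y, so some z with Ryz has s; z=x, i.e. Ryx.

s → □◇s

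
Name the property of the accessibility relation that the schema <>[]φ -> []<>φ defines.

Suppose ◇□φ→□◇φ is valid. Take Rxy, Rxz and set V(φ)={w : Ryw}. Then □φ at y so ◇□φ at x, so □◇φ at x, so ◇φ at z, giving w with Rzw and Ryw.

Convergence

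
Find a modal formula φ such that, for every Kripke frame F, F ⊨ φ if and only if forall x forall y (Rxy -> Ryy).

A defining formula is □(□p → p) (the T□ axiom).
Suppose □(□p→p) is valid. Take Rxy and set V(p)={w : Ryw}. Then at y, □p holds; since □(□p→p) at x, □p→p at y, so p at y, i.e. Ryy.

□(□p → p)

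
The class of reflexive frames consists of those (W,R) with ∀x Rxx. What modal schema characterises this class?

A defining formula is □q → q (the T axiom).

□q → q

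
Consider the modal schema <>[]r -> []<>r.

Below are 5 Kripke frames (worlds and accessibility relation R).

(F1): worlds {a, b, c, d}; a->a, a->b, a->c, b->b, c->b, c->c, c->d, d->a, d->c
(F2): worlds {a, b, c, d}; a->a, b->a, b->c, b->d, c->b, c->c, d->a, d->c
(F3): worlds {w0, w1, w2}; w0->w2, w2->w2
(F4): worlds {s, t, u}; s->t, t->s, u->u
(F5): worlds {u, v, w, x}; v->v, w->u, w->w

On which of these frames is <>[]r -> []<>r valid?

(F3), (F4)

This is the axiom for convergence; its first-order frame correspondent is forall x forall y forall z (Rxy & Rxz -> exists w (Ryw & Rzw)).
(F1): fails — Rcd and Rcb but d and b have no common successor.
(F2): fails — Rbc and Rba but c and a have no common successor.
(F3): satisfies the condition.
(F4): satisfies the condition.
(F5): fails — Rww and Rwu but w and u have no common successor.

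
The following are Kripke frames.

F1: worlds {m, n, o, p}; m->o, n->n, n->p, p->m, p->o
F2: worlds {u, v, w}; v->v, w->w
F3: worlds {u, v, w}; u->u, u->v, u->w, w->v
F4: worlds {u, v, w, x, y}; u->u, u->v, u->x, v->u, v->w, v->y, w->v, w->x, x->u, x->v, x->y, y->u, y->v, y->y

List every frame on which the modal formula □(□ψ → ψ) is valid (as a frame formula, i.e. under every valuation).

F2

Frame correspondent (Sahlqvist): ∀x ∀y (Rxy → Ryy) — i.e. shift-reflexivity.
F1: fails — Rpm but not Rmm.
F2: ✓.
F3: fails — Ruv but not Rvv.
F4: fails — Ruv but not Rvv.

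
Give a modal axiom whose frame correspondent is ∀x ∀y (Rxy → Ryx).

q → □◇q

This is symmetry; the standard corresponding axiom is B: q → □◇q.
Suppose q→□◇q is valid. Take Rxy and set V(q)={x}. Then q at x, so □◇q at x, so ◇q at y, so some z with Ryz has q; z=x, i.e. Ryx.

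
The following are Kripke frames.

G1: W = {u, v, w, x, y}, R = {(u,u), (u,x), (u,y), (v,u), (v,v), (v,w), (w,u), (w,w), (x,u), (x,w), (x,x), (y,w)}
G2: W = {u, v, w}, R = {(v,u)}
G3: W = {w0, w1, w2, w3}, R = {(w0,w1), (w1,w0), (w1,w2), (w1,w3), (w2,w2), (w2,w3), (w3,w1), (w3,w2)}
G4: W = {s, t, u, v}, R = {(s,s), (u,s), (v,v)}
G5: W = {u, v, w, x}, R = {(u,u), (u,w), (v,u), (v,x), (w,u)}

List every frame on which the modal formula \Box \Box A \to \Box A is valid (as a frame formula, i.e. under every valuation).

G1, G4

The schema corresponds to density: \forall x \forall y (Rxy \to \exists z (Rxz \wedge Rzy)).
G1: holds.
G2: fails — Rvu but no z with Rvz and Rzu.
G3: fails — Rw1w0 but no z with Rw1z and Rzw0.
G4: holds.
G5: fails — Rvx but no z with Rvz and Rzx.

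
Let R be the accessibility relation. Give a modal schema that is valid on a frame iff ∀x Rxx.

This is reflexivity; the standard corresponding axiom is T: □ψ → ψ.

□ψ → ψ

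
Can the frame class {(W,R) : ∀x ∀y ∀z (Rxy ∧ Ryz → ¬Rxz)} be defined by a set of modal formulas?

Modal frame validity is preserved under surjective bounded morphisms.
The 3-cycle (worlds s,t,u with s→t→u→s) is intransitive. Mapping every world to a single reflexive point • is a surjective bounded morphism; the reflexive point is not intransitive (R••∧R•• but R••).
Hence intransitivity is not modally definable.

Not definable by any modal formula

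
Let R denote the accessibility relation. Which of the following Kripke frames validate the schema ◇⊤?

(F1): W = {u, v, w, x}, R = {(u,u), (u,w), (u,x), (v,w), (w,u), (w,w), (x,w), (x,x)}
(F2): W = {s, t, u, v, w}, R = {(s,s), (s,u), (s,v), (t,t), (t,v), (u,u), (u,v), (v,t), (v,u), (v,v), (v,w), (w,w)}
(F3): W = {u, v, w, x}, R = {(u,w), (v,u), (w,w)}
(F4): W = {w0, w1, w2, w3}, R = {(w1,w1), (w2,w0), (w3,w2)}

Frame correspondent (Sahlqvist): ∀x ∃y Rxy — i.e. seriality.
(F1): satisfies the condition.
(F2): satisfies the condition.
(F3): fails — world x has no successor.
(F4): fails — world w0 has no successor.

(F1), (F2)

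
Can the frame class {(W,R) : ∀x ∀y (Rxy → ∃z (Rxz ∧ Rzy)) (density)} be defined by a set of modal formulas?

Yes — defined by □□q → □q

This is a Sahlqvist condition; the C4 axiom □□q → □q defines it.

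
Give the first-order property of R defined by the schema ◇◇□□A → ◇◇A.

∀x ∀y (xR²y → ∃w (yR²w ∧ xR²w))

This is a Sahlqvist (Geach-type) schema ◇^2□^2A → □^0◇^2A.
Minimal-valuation argument: fix x; take any y with xR^2y and any z with xR^0z. Set V(A) to the set of worlds R-reachable from y in exactly 2 steps. Then □^2A holds at y, so the antecedent holds at x; validity forces ◇^2A at z, giving a w with zR^2w and yR^2w.
First-order correspondent: ∀x ∀y (xR²y → ∃w (yR²w ∧ xR²w)).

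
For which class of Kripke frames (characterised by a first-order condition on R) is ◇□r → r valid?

symmetry

This schema is equivalent to the B axiom r → □◇r.
It corresponds to symmetry: ∀x ∀y (Rxy → Ryx).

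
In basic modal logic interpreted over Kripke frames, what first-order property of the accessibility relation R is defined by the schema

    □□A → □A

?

density

Suppose □□A→□A is valid. Take Rxy and set V(A)={w : xR²w}. Then □□A at x, so □A at x, so A at y, i.e. ∃z(Rxz∧Rzy).
Conversely, on a frame with density the schema holds at every world under every valuation.
So the correspondent is density.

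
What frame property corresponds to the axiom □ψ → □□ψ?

Suppose □ψ→□□ψ is valid. Take Rxy, Ryz and set V(ψ)={w : Rxw}. Then □ψ at x, so □□ψ at x, so □ψ at y, so ψ at z, i.e. Rxz.

transitivity: ∀x ∀y ∀z (Rxy ∧ Ryz → Rxz)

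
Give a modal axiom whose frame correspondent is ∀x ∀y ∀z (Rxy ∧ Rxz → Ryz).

◇q → □◇q

The condition is the Euclidean property. The 5 schema ◇q → □◇q defines it.
Suppose ◇q→□◇q is valid. Take Rxy, Rxz and set V(q)={y}. Then ◇q at x, so □◇q at x, so ◇q at z, so some w with Rzw has q; w=y, i.e. Rzy. By symmetry of the argument, Ryz.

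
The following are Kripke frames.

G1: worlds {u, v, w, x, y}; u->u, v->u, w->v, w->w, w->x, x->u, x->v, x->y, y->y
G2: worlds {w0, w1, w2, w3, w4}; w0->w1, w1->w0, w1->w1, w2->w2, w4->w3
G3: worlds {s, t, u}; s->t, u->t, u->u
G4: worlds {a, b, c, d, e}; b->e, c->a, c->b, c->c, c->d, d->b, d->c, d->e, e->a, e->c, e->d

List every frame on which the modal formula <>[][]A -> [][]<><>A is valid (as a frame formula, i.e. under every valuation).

G2

This is the axiom for a generalized confluence (Geach) condition; its first-order frame correspondent is forall x forall y forall z ((xRy & x R^2 z) -> exists w (y R^2 w & z R^2 w)).
G1: fails — wRv, wR²y but no t with vR²t and yR²t.
G2: condition met.
G3: fails — uRt, uR²t but no w with tR²w and tR²w.
G4: fails — bRe, bR²a but no w with eR²w and aR²w.
Valid on: G2.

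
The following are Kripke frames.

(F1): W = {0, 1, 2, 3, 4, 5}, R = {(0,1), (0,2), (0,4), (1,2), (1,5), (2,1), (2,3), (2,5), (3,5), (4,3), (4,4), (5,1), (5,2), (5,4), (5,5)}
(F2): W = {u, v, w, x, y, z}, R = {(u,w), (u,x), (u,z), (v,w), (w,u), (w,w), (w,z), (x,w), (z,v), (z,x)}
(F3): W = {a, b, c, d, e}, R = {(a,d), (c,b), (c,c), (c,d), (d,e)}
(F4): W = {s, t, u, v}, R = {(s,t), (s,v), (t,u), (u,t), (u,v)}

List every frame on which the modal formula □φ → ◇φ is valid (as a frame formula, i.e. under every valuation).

(F1)

Frame correspondent (Sahlqvist): ∀x ∃y Rxy — i.e. seriality.
(F1): satisfies the condition.
(F2): fails — world y has no successor.
(F3): fails — world b has no successor.
(F4): fails — world v has no successor.
Valid on: (F1).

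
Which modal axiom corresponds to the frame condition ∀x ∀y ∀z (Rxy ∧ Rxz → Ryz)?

A defining formula is ◇s → □◇s (the 5 axiom).
Suppose ◇s→□◇s is valid. Take Rxy, Rxz and set V(s)={y}. Then ◇s at x, so □◇s at x, so ◇s at z, so some w with Rzw has s; w=y, i.e. Rzy. By symmetry of the argument, Ryz.

◇s → □◇s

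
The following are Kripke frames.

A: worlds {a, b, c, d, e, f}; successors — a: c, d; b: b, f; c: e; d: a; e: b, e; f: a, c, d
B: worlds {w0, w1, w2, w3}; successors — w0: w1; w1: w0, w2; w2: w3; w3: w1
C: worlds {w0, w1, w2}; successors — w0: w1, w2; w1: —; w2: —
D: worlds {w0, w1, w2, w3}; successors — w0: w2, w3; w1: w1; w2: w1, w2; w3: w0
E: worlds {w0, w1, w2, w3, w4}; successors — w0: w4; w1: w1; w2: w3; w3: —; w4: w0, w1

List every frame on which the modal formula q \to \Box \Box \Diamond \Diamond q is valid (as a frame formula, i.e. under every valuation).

The schema corresponds to a generalized confluence (Geach) condition: \forall x \forall z (x R^2 z \to \exists w (x = w \wedge z R^2 w)).
A: fails — aR²e but no w with a=w and eR²w.
B: fails — w0R²w2 but no w with w0=w and w2R²w.
C: condition met.
D: fails — w0R²w1 but no w with w0=w and w1R²w.
E: fails — w0R²w1 but no w with w0=w and w1R²w.

C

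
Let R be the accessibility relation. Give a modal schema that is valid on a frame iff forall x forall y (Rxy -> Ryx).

p → □◇p

A defining formula is p → □◇p (the B axiom).
Suppose p→□◇p is valid. Take Rxy and set V(p)={x}. Then p at x, so □◇p at x, so ◇p at y, so some z with Ryz has p; z=x, i.e. Ryx.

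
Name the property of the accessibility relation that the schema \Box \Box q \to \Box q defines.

Suppose □□q→□q is valid. Take Rxy and set V(q)={w : xR²w}. Then □□q at x, so □q at x, so q at y, i.e. ∃z(Rxz∧Rzy).
Conversely, on a frame with density the schema holds at every world under every valuation.
Frame condition: \forall x \forall y (Rxy \to \exists z (Rxz \wedge Rzy)).

Density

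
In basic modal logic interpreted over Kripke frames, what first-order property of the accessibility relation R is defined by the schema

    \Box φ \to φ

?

reflexivity

Suppose □φ→φ is valid. At any x set V(φ)={w : Rxw}. Then □φ holds at x, so φ holds at x, i.e. Rxx.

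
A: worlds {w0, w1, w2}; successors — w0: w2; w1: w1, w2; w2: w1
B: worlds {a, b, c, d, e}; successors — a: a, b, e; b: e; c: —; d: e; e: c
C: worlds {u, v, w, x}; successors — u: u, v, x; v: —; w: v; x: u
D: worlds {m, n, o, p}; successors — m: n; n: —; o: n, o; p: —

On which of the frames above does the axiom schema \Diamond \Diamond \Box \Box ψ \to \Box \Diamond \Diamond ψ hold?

This is the axiom for a generalized confluence (Geach) condition; its first-order frame correspondent is \forall x \forall y \forall z ((x R^2 y \wedge xRz) \to \exists w (y R^2 w \wedge z R^2 w)).
A: holds.
B: fails — aR²a, aRe but no w with aR²w and eR²w.
C: fails — uR²u, uRv but no t with uR²t and vR²t.
D: fails — oR²n, oRn but no w with nR²w and nR²w.
Valid on: A.

A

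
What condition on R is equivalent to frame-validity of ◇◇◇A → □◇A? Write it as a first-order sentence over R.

∀x ∀y ∀z ((xR³y ∧ xRz) → ∃w (y = w ∧ zRw))

This is a Sahlqvist (Geach-type) schema ◇^3□^0A → □^1◇^1A.
First-order correspondent: ∀x ∀y ∀z ((xR³y ∧ xRz) → ∃w (y = w ∧ zRw)).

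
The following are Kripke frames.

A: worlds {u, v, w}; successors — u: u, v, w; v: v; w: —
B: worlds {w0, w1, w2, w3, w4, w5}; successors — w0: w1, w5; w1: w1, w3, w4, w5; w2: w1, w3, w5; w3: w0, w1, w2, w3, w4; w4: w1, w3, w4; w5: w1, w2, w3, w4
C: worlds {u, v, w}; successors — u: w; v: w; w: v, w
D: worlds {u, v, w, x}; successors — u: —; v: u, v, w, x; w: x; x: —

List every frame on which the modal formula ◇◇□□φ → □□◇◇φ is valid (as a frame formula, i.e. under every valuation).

Frame correspondent (Sahlqvist): ∀x ∀y ∀z ((xR²y ∧ xR²z) → ∃w (yR²w ∧ zR²w)) — i.e. a generalized confluence (Geach) condition.
A: fails — uR²u, uR²w but no t with uR²t and wR²t.
B: condition met.
C: condition met.
D: fails — vR²u, vR²u but no t with uR²t and uR²t.
Valid on: B, C.

B, C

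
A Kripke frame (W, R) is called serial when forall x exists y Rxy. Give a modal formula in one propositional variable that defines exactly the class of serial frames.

This is seriality; the standard corresponding axiom is D: □p → ◇p.

□p → ◇p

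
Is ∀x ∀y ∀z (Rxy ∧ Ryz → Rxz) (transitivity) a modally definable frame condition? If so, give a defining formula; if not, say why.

Yes — defined by □q → □□q

The condition is transitivity. A defining modal formula is □q → □□q.
Suppose □q→□□q is valid. Take Rxy, Ryz and set V(q)={w : Rxw}. Then □q at x, so □□q at x, so □q at y, so q at z, i.e. Rxz.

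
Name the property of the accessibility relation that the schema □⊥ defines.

Emptiness of R

This schema is the Ver axiom.
It corresponds to emptiness of R: ∀x ∀y ¬Rxy.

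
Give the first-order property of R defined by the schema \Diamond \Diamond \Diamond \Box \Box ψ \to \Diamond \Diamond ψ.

\forall x \forall y (x R^3 y \to \exists w (y R^2 w \wedge x R^2 w))

This is a Sahlqvist (Geach-type) schema ◇^3□^2ψ → □^0◇^2ψ.
Minimal-valuation argument: fix x; take any y with xR^3y and any z with xR^0z. Set V(ψ) to the set of worlds R-reachable from y in exactly 2 steps. Then □^2ψ holds at y, so the antecedent holds at x; validity forces ◇^2ψ at z, giving a w with zR^2w and yR^2w.
First-order correspondent: \forall x \forall y (x R^3 y \to \exists w (y R^2 w \wedge x R^2 w)).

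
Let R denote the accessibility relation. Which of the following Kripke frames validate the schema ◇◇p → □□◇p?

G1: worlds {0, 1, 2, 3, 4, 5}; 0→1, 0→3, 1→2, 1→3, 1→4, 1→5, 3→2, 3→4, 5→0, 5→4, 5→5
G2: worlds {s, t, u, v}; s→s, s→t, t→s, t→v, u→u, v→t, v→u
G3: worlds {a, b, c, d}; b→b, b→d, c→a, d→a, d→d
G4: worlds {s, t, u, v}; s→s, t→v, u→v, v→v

G4

Frame correspondent (Sahlqvist): ∀x ∀y ∀z ((xR²y ∧ xR²z) → ∃w (y = w ∧ zRw)) — i.e. a generalized confluence (Geach) condition.
G1: fails — 0R²2, 0R²2 but no w with 2=w and 2Rw.
G2: fails — sR²s, sR²v but no w with s=w and vRw.
G3: fails — bR²a, bR²a but no w with a=w and aRw.
G4: holds.
Valid on: G4.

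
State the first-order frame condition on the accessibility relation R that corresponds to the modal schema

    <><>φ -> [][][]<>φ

This is a Sahlqvist (Geach-type) schema ◇^2□^0φ → □^3◇^1φ.
Minimal-valuation argument: fix x; take any y with xR^2y and any z with xR^3z. Set V(φ) to the set of worlds R-reachable from y in exactly 0 steps. Then □^0φ holds at y, so the antecedent holds at x; validity forces ◇^1φ at z, giving a w with zR^1w and yR^0w.
First-order correspondent: forall x forall y forall z ((x R^2 y & x R^3 z) -> exists w (y = w & zRw)).

forall x forall y forall z ((x R^2 y & x R^3 z) -> exists w (y = w & zRw))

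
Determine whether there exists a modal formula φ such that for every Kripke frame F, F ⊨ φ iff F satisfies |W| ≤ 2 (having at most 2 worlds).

Not modally definable

Any modally definable frame class is closed under disjoint unions.
Any modal formula valid on each of 3 disjoint one-world frames is valid on their disjoint union (validity is preserved under disjoint unions). Each one-world frame has |W|=1≤2, but the union has |W|=3.
So the class is not modally definable.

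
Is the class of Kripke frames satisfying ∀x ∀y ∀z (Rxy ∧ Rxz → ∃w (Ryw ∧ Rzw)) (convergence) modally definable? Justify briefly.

Yes: it is convergence, defined by the .2 schema ◇□r → □◇r.
Suppose ◇□r→□◇r is valid. Take Rxy, Rxz and set V(r)={w : Ryw}. Then □r at y so ◇□r at x, so □◇r at x, so ◇r at z, giving w with Rzw and Ryw.

Yes, by ◇□r → □◇r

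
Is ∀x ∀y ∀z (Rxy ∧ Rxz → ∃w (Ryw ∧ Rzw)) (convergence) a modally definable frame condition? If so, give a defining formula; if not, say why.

This is a Sahlqvist condition; the .2 axiom ◇□r → □◇r defines it.
Suppose ◇□r→□◇r is valid. Take Rxy, Rxz and set V(r)={w : Ryw}. Then □r at y so ◇□r at x, so □◇r at x, so ◇r at z, giving w with Rzw and Ryw.

Yes, by ◇□r → □◇r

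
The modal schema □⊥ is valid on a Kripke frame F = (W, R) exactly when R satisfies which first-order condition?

□⊥ is valid iff no world has any successor (otherwise □⊥ fails at any world with one).
Conversely, any frame satisfying ∀x ∀y ¬Rxy validates the schema.
So the correspondent is emptiness of R.

emptiness of R: ∀x ∀y ¬Rxy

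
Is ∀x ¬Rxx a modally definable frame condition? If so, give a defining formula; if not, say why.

No — not modally definable

Modal frame validity is preserved under surjective bounded morphisms.
The 3-cycle (worlds 0,1,2 with 0→1→2→0) is irreflexive, and the map sending every world to a single reflexive point • is a surjective bounded morphism (forth: every edge maps to (•,•); back: every world has a successor). So any modal formula valid on the 3-cycle is also valid on the reflexive point, which is not irreflexive.
So no modal formula (or set of formulas) defines exactly the irreflexive frames.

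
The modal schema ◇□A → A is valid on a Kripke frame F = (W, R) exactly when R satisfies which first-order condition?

This is a form of the B axiom.
Its frame correspondent is symmetry — ∀x ∀y (Rxy → Ryx).

symmetry: ∀x ∀y (Rxy → Ryx)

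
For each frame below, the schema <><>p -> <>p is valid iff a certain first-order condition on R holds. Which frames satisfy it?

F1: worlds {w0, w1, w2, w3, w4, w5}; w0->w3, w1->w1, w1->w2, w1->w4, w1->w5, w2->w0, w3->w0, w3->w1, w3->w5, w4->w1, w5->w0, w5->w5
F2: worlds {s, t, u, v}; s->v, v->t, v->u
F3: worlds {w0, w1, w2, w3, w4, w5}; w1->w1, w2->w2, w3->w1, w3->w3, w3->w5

F3

Frame correspondent (Sahlqvist): forall x forall y forall z (Rxy & Ryz -> Rxz) — i.e. transitivity.
F1: fails — Rw1w5 and Rw5w0 but not Rw1w0.
F2: fails — Rsv and Rvt but not Rst.
F3: ✓.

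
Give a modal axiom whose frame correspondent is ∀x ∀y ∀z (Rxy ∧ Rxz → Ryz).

◇r → □◇r

A defining formula is ◇r → □◇r (the 5 axiom).
Suppose ◇r→□◇r is valid. Take Rxy, Rxz and set V(r)={y}. Then ◇r at x, so □◇r at x, so ◇r at z, so some w with Rzw has r; w=y, i.e. Rzy. By symmetry of the argument, Ryz.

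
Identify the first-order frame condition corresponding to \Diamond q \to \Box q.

Partial functionality

This is the CD axiom.
Its frame correspondent is partial functionality — \forall x \forall y \forall z (Rxy \wedge Rxz \to y = z).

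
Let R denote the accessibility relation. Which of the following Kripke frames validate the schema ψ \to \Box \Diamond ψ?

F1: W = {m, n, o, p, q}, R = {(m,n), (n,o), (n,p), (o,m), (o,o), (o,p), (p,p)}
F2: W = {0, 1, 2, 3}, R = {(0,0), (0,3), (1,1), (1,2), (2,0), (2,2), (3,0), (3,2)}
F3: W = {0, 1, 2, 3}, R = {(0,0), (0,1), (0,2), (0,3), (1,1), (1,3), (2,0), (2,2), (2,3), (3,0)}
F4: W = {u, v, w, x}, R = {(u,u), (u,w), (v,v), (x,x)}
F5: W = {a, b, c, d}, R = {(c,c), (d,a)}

none

The schema corresponds to symmetry: \forall x \forall y (Rxy \to Ryx).
F1: fails — Rom but not Rmo.
F2: fails — R32 but not R23.
F3: fails — R01 but not R10.
F4: fails — Ruw but not Rwu.
F5: fails — Rda but not Rad.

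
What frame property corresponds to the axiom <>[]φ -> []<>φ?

Suppose ◇□φ→□◇φ is valid. Take Rxy, Rxz and set V(φ)={w : Ryw}. Then □φ at y so ◇□φ at x, so □◇φ at x, so ◇φ at z, giving w with Rzw and Ryw.

convergence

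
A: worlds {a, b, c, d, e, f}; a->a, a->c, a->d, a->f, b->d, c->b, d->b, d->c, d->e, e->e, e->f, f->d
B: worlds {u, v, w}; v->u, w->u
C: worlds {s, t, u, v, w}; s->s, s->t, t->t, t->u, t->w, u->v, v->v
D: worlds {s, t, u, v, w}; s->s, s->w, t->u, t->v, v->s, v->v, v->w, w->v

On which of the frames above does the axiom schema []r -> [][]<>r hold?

B

This is the axiom for a generalized confluence (Geach) condition; its first-order frame correspondent is forall x forall z (x R^2 z -> exists w (xRw & zRw)).
A: fails — aR²c but no w with aRw and cRw.
B: holds.
C: fails — sR²u but no w* with sRw* and uRw*.
D: fails — sR²w but no w* with sRw* and wRw*.
Valid on: B.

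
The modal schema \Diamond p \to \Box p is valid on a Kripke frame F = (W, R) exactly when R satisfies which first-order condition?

Suppose ◇p→□p is valid. Take Rxy, Rxz and set V(p)={y}. Then ◇p at x, so □p at x, so p at z, i.e. z=y.

partial functionality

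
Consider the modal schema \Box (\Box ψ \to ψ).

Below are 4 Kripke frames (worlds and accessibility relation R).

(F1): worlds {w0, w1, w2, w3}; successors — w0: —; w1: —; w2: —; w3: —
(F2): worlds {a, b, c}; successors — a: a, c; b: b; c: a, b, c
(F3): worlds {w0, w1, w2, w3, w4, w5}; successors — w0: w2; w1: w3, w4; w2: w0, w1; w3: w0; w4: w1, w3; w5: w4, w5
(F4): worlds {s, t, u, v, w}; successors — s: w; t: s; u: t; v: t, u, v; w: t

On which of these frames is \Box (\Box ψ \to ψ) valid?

(F1), (F2)

The schema corresponds to shift-reflexivity: \forall x \forall y (Rxy \to Ryy).
(F1): ✓.
(F2): ✓.
(F3): fails — Rw1w3 but not Rw3w3.
(F4): fails — Rwt but not Rtt.
Valid on: (F1), (F2).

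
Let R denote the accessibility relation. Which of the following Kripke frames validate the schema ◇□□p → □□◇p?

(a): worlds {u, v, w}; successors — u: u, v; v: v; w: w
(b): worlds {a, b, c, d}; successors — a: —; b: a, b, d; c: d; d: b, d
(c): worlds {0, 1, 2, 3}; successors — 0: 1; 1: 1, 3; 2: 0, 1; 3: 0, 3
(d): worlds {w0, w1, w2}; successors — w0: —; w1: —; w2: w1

The schema corresponds to a generalized confluence (Geach) condition: ∀x ∀y ∀z ((xRy ∧ xR²z) → ∃w (yR²w ∧ zRw)).
(a): ✓.
(b): fails — bRa, bR²a but no w with aR²w and aRw.
(c): ✓.
(d): ✓.

(a), (c), (d)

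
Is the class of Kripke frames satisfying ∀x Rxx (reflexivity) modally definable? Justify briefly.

This is a Sahlqvist condition; the T axiom □p → p defines it.
Suppose □p→p is valid. At any x set V(p)={w : Rxw}. Then □p holds at x, so p holds at x, i.e. Rxx.

Yes, by □p → p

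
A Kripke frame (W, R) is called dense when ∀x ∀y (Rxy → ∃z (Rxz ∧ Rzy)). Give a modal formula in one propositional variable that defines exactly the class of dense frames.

The condition is density. The C4 schema □□q → □q defines it.
Suppose □□q→□q is valid. Take Rxy and set V(q)={w : xR²w}. Then □□q at x, so □q at x, so q at y, i.e. ∃z(Rxz∧Rzy).

□□q → □q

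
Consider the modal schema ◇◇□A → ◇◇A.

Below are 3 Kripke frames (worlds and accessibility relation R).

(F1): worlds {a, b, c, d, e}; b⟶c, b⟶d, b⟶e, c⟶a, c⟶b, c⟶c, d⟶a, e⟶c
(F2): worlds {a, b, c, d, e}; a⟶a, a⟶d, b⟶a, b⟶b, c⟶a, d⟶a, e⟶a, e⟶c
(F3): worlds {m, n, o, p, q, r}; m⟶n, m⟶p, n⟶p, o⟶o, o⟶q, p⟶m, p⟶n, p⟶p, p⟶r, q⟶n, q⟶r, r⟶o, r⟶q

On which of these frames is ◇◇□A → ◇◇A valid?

(F2)

The schema corresponds to a generalized confluence (Geach) condition: ∀x ∀y (xR²y → ∃w (yRw ∧ xR²w)).
(F1): fails — bR²a but no w with aRw and bR²w.
(F2): condition met.
(F3): fails — mR²r but no w with rRw and mR²w.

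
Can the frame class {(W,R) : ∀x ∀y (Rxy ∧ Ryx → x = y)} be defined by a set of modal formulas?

No — not modally definable

Any modally definable frame class is closed under surjective bounded morphisms.
The 4-cycle (worlds w0,w1,w2,w3 with w0→w1→w2→w3→w0) is antisymmetric. Sending even-indexed worlds to a and odd-indexed worlds to b is a surjective bounded morphism onto the two-world frame with a↔b, which is not antisymmetric.
Hence antisymmetry is not modally definable.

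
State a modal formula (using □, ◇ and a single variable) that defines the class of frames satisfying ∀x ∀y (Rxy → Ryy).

□(□p → p)

A defining formula is □(□p → p) (the T□ axiom).
Suppose □(□p→p) is valid. Take Rxy and set V(p)={w : Ryw}. Then at y, □p holds; since □(□p→p) at x, □p→p at y, so p at y, i.e. Ryy.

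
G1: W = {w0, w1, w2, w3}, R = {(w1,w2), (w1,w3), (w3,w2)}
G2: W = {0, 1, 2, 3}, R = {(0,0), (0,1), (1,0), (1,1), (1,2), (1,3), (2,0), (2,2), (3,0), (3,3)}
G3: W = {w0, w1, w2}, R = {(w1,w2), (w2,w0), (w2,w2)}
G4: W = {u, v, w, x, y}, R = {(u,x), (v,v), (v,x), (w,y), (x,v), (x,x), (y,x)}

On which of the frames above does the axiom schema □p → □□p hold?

This is the axiom for transitivity; its first-order frame correspondent is ∀x ∀y ∀z (Rxy ∧ Ryz → Rxz).
G1: satisfies the condition.
G2: fails — R01 and R12 but not R02.
G3: fails — Rw1w2 and Rw2w0 but not Rw1w0.
G4: fails — Ryx and Rxv but not Ryv.

G1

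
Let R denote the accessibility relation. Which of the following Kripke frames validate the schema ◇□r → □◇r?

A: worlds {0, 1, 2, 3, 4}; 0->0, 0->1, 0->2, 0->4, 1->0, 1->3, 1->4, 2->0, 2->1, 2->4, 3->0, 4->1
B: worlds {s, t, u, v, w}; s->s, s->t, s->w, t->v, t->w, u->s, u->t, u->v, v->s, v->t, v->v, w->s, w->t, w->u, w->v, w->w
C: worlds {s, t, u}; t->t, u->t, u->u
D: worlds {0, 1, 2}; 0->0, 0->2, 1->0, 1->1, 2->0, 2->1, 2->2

This is the axiom for convergence; its first-order frame correspondent is ∀x ∀y ∀z (Rxy ∧ Rxz → ∃w (Ryw ∧ Rzw)).
A: fails — R01 and R04 but 1 and 4 have no common successor.
B: satisfies the condition.
C: satisfies the condition.
D: satisfies the condition.

B, C, D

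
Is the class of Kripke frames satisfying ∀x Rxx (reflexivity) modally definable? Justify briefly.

Definable; □r → r defines it

This is a Sahlqvist condition; the T axiom □r → r defines it.
Suppose □r→r is valid. At any x set V(r)={w : Rxw}. Then □r holds at x, so r holds at x, i.e. Rxx.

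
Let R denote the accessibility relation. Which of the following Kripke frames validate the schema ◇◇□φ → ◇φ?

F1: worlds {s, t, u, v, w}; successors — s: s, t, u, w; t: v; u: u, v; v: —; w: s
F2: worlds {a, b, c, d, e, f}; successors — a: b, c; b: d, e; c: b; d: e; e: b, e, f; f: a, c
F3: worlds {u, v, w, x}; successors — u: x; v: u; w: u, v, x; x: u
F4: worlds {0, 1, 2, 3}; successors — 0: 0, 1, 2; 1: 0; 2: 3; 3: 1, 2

F3

The schema corresponds to a generalized confluence (Geach) condition: ∀x ∀y (xR²y → ∃w (yRw ∧ xRw)).
F1: fails — sR²t but no w* with tRw* and sRw*.
F2: fails — aR²b but no w with bRw and aRw.
F3: holds.
F4: fails — 0R²2 but no w with 2Rw and 0Rw.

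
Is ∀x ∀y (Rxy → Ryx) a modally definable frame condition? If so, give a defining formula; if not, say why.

Definable; p → □◇p defines it

This is a Sahlqvist condition; the B axiom p → □◇p defines it.
Suppose p→□◇p is valid. Take Rxy and set V(p)={x}. Then p at x, so □◇p at x, so ◇p at y, so some z with Ryz has p; z=x, i.e. Ryx.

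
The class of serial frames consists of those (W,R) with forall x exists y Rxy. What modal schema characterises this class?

□ψ → ◇ψ

A defining formula is □ψ → ◇ψ (the D axiom).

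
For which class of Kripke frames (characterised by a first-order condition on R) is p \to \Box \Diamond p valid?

Symmetry

Suppose p→□◇p is valid. Take Rxy and set V(p)={x}. Then p at x, so □◇p at x, so ◇p at y, so some z with Ryz has p; z=x, i.e. Ryx.
The converse is a direct semantic check.
Frame condition: \forall x \forall y (Rxy \to Ryx).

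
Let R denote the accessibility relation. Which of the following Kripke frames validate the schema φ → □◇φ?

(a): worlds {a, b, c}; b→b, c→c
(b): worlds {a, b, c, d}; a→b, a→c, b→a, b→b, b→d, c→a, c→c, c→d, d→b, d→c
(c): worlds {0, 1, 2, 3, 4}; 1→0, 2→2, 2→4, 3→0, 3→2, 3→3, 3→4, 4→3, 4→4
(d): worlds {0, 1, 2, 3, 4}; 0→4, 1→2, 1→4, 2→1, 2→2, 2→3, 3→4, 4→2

(a), (b)

This is the axiom for symmetry; its first-order frame correspondent is ∀x ∀y (Rxy → Ryx).
(a): ✓.
(b): ✓.
(c): fails — R10 but not R01.
(d): fails — R34 but not R43.
Valid on: (a), (b).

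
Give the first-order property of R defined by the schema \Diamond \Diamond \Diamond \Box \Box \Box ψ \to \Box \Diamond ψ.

This is a Sahlqvist (Geach-type) schema ◇^3□^3ψ → □^1◇^1ψ.
Minimal-valuation argument: fix x; take any y with xR^3y and any z with xR^1z. Set V(ψ) to the set of worlds R-reachable from y in exactly 3 steps. Then □^3ψ holds at y, so the antecedent holds at x; validity forces ◇^1ψ at z, giving a w with zR^1w and yR^3w.
First-order correspondent: \forall x \forall y \forall z ((x R^3 y \wedge xRz) \to \exists w (y R^3 w \wedge zRw)).

\forall x \forall y \forall z ((x R^3 y \wedge xRz) \to \exists w (y R^3 w \wedge zRw))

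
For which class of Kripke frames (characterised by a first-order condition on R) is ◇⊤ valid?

seriality

◇⊤ holds at w iff w has a successor, so frame-validity of ◇⊤ is exactly seriality. Equivalently via □q → ◇q:
Suppose □q→◇q is valid. At any x set V(q)=W. Then □q at x, so ◇q at x, so x has a successor.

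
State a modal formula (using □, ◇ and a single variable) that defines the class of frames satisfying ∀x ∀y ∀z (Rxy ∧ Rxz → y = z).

◇r → □r

A defining formula is ◇r → □r (the CD axiom).
Suppose ◇r→□r is valid. Take Rxy, Rxz and set V(r)={y}. Then ◇r at x, so □r at x, so r at z, i.e. z=y.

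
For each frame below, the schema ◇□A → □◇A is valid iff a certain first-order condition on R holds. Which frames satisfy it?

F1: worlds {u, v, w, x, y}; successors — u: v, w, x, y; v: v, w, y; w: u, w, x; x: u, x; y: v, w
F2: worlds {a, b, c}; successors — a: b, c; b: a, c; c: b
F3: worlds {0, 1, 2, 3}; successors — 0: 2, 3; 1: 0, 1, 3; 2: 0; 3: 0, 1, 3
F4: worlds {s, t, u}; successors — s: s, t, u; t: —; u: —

F3

The schema corresponds to convergence: ∀x ∀y ∀z (Rxy ∧ Rxz → ∃w (Ryw ∧ Rzw)).
F1: fails — Ruv and Rux but v and x have no common successor.
F2: fails — Rab and Rac but b and c have no common successor.
F3: satisfies the condition.
F4: fails — Rsu and Rsu but u and u have no common successor.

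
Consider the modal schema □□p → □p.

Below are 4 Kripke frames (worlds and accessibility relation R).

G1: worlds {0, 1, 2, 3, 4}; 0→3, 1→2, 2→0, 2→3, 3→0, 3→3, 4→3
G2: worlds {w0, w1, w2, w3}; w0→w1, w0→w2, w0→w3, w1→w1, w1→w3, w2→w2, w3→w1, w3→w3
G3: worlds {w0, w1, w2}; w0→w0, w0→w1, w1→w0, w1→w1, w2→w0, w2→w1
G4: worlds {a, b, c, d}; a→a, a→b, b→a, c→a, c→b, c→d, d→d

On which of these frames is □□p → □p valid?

G2, G3, G4

Frame correspondent (Sahlqvist): ∀x ∀y (Rxy → ∃z (Rxz ∧ Rzy)) — i.e. density.
G1: fails — R12 but no z with R1z and Rz2.
G2: holds.
G3: holds.
G4: holds.
Valid on: G2, G3, G4.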